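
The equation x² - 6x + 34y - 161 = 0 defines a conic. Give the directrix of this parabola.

y = 27/2

Only x is squared. Complete the square in x: (x - 3)² = -34(y - 5).
Vertex (3, 5); 4p = -34 so p = -17/2. Opens down.
Directrix is the horizontal line y = k − p = 5 − (-17/2) = 27/2.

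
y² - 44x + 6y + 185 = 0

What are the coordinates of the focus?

(15, -3)

Only y is squared. Complete the square in y: (y + 3)² = 44(x - 4).
Vertex (4, -3); 4p = 44 so p = 11. Opens right.
Focus is p units from the vertex along the axis: (h + p, k).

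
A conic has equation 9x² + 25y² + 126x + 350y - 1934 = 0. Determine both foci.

Collect terms: 9(x² + 14x) + 25(y² + 14y) = 1934
Complete the square: 9(x + 7)² + 25(y + 7)² = 1934 + 441 + 1225 = 3600
Dividing both sides by 3600: (x + 7)²/400 + (y + 7)²/144 = 1
Ellipse, center (-7, -7), major axis horizontal; a² = 400, b² = 144.
c² = a² - b² = 400 - 144 = 256, so c = 16.
Foci lie on the horizontal axis through the center: (h ± c, k).

(-23, -7) and (9, -7)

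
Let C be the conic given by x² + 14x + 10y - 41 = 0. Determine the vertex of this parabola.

Only x is squared. Complete the square in x: (x + 7)² = -10(y - 9).
Vertex (-7, 9); 4p = -10 so p = -5/2. Opens down.

(-7, 9)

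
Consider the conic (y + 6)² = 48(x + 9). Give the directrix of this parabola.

x = -21

Vertex (-9, -6); 4p = 48 so p = 12. Opens right.
Directrix is the vertical line x = h − p = -9 − (12) = -21.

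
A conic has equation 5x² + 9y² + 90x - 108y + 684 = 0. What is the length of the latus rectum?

10/3

5(x² + 18x) + 9(y² - 12y) = -684
Complete the square: 5(x + 9)² + 9(y - 6)² = -684 + 405 + 324 = 45
Dividing both sides by 45: (x + 9)²/9 + (y - 6)²/5 = 1
Ellipse, center (-9, 6), major axis horizontal; a² = 9, b² = 5.
Latus rectum length = 2b²/a = 2·5/3 = 10/3.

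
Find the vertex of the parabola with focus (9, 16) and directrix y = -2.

(9, 7)

The vertex is the midpoint between the focus and the directrix along the axis of symmetry.
Axis is vertical (directrix is horizontal). Vertex y-coordinate = (16 + (-2))/2 = 7; x-coordinate = 9.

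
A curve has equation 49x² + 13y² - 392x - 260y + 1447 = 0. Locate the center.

(4, 10)

Rearranging, 49(x² - 8x) + 13(y² - 20y) = -1447.
Complete the square: 49(x - 4)² + 13(y - 10)² = -1447 + 784 + 1300 = 637
Divide by 637: (x - 4)²/13 + (y - 10)²/49 = 1
Ellipse with center (4, 10).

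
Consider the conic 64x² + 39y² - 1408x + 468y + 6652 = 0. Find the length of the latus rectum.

Rearranging, 64(x² - 22x) + 39(y² + 12y) = -6652.
Complete the square: 64(x - 11)² + 39(y + 6)² = -6652 + 7744 + 1404 = 2496
Dividing both sides by 2496: (x - 11)²/39 + (y + 6)²/64 = 1
Ellipse, center (11, -6), major axis vertical; a² = 64, b² = 39.
Latus rectum length = 2b²/a = 2·39/8 = 39/4.

39/4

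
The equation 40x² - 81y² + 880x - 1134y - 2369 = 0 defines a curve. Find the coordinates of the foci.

40(x² + 22x) -81(y² + 14y) = 2369
40(x + 11)² -81(y + 7)² = 2369 + 4840 - 3969 = 3240
Dividing both sides by 3240: (x + 11)²/81 - (y + 7)²/40 = 1
Hyperbola, center (-11, -7), transverse axis horizontal; a² = 81, b² = 40.
c² = a² + b² = 81 + 40 = 121, so c = 11.
Foci lie on the horizontal axis through the center: (h ± c, k).

(-22, -7) and (0, -7)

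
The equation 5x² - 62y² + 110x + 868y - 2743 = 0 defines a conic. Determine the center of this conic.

Collect terms: 5(x² + 22x) -62(y² - 14y) = 2743
5(x + 11)² -62(y - 7)² = 2743 + 605 - 3038 = 310
Dividing both sides by 310: (x + 11)²/62 - (y - 7)²/5 = 1
Hyperbola with center (-11, 7).

(-11, 7)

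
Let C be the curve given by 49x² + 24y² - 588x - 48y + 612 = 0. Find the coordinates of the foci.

Rearranging, 49(x² - 12x) + 24(y² - 2y) = -612.
49(x - 6)² + 24(y - 1)² = -612 + 1764 + 24 = 1176
Dividing both sides by 1176: (x - 6)²/24 + (y - 1)²/49 = 1
Ellipse, center (6, 1), major axis vertical; a² = 49, b² = 24.
c² = a² - b² = 49 - 24 = 25, so c = 5.
Foci lie on the vertical axis through the center: (h, k ± c).

(6, -4) and (6, 6)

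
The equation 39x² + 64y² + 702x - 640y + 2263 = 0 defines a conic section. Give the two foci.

39(x² + 18x) + 64(y² - 10y) = -2263
Complete the square in x and y: 39(x + 9)² + 64(y - 5)² = -2263 + 3159 + 1600 = 2496
Divide through by 2496 to get (x + 9)²/64 + (y - 5)²/39 = 1.
Ellipse, center (-9, 5), major axis horizontal; a² = 64, b² = 39.
c² = a² - b² = 64 - 39 = 25, so c = 5.
Foci lie on the horizontal axis through the center: (h ± c, k).

(-14, 5) and (-4, 5)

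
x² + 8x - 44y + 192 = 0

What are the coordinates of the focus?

Only x is squared. Complete the square in x: (x + 4)² = 44(y - 4).
Vertex (-4, 4); 4p = 44 so p = 11. Opens up.
Focus is p units from the vertex along the axis: (h, k + p).

(-4, 15)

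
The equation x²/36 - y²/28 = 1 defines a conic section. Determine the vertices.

Center (0, 0). The positive term is the x-term, so the transverse axis is horizontal; a² = 36, b² = 28.
a = 6. Vertices at (h ± a, k).

(-6, 0) and (6, 0)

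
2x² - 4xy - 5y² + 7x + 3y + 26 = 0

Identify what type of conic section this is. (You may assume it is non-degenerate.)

hyperbola

A = 2, B = -4, C = -5.
Discriminant B² − 4AC = (-4)² − 4·2·(-5) = 56.
B² − 4AC > 0 ⇒ hyperbola.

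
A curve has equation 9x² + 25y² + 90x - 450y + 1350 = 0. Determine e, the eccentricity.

e = 4/5

Rearranging, 9(x² + 10x) + 25(y² - 18y) = -1350.
Complete the square in x and y: 9(x + 5)² + 25(y - 9)² = -1350 + 225 + 2025 = 900
Divide through by 900 to get (x + 5)²/100 + (y - 9)²/36 = 1.
Ellipse, center (-5, 9), major axis horizontal; a² = 100, b² = 36.
c² = a² - b² = 64, so c = 8.
e = c/a = 8/10 = 4/5.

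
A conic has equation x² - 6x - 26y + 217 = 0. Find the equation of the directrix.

Only x is squared. Complete the square in x: (x - 3)² = 26(y - 8).
Vertex (3, 8); 4p = 26 so p = 13/2. Opens up.
Directrix is the horizontal line y = k − p = 8 − (13/2) = 3/2.

y = 3/2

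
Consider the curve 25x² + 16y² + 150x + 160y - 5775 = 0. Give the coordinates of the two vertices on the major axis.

(-3, -25) and (-3, 15)

Group: 25(x² + 6x) + 16(y² + 10y) = 5775
25(x + 3)² + 16(y + 5)² = 5775 + 225 + 400 = 6400
Dividing both sides by 6400: (x + 3)²/256 + (y + 5)²/400 = 1
Ellipse, center (-3, -5), major axis vertical; a² = 400, b² = 256.
a = 20. Vertices at (h, k ± a).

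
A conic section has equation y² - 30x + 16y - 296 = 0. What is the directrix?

Only y is squared. Complete the square in y: (y + 8)² = 30(x + 12).
Vertex (-12, -8); 4p = 30 so p = 15/2. Opens right.
Directrix is the vertical line x = h − p = -12 − (15/2) = -39/2.

x = -39/2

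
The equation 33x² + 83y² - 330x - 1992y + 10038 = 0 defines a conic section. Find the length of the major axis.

2√83

Group the x- and y-terms: 33(x² - 10x) + 83(y² - 24y) = -10038
Complete the square in x and y: 33(x - 5)² + 83(y - 12)² = -10038 + 825 + 11952 = 2739
Divide through by 2739 to get (x - 5)²/83 + (y - 12)²/33 = 1.
Ellipse, center (5, 12), major axis horizontal; a² = 83, b² = 33.
a² = 83 so a = √83; the major axis has length 2a = 2√83.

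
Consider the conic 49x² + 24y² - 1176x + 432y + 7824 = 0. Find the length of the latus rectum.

48/7

Group: 49(x² - 24x) + 24(y² + 18y) = -7824
Complete the square: 49(x - 12)² + 24(y + 9)² = -7824 + 7056 + 1944 = 1176
Divide by 1176: (x - 12)²/24 + (y + 9)²/49 = 1
Ellipse, center (12, -9), major axis vertical; a² = 49, b² = 24.
Latus rectum length = 2b²/a = 2·24/7 = 48/7.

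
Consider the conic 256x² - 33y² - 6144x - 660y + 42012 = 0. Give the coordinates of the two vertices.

Group the x- and y-terms: 256(x² - 24x) -33(y² + 20y) = -42012
256(x - 12)² -33(y + 10)² = -42012 + 36864 - 3300 = -8448
Dividing both sides by -8448: (y + 10)²/256 - (x - 12)²/33 = 1
Hyperbola, center (12, -10), transverse axis vertical; a² = 256, b² = 33.
a = 16. Vertices at (h, k ± a).

(12, -26) and (12, 6)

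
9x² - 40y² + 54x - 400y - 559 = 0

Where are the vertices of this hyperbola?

9(x² + 6x) -40(y² + 10y) = 559
Completing the square gives 9(x + 3)² -40(y + 5)² = 559 + 81 - 1000 = -360.
Dividing both sides by -360: (y + 5)²/9 - (x + 3)²/40 = 1
Hyperbola, center (-3, -5), transverse axis vertical; a² = 9, b² = 40.
a = 3. Vertices at (h, k ± a).

(-3, -8) and (-3, -2)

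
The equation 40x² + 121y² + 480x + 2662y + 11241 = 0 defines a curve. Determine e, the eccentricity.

e = 9/11

Group: 40(x² + 12x) + 121(y² + 22y) = -11241
Completing the square gives 40(x + 6)² + 121(y + 11)² = -11241 + 1440 + 14641 = 4840.
Dividing both sides by 4840: (x + 6)²/121 + (y + 11)²/40 = 1
Ellipse, center (-6, -11), major axis horizontal; a² = 121, b² = 40.
c² = a² - b² = 81, so c = 9.
e = c/a = 9/11.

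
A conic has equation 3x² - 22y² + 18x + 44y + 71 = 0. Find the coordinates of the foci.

3(x² + 6x) -22(y² - 2y) = -71
3(x + 3)² -22(y - 1)² = -71 + 27 - 22 = -66
Dividing both sides by -66: (y - 1)²/3 - (x + 3)²/22 = 1
Hyperbola, center (-3, 1), transverse axis vertical; a² = 3, b² = 22.
c² = a² + b² = 3 + 22 = 25, so c = 5.
Foci lie on the vertical axis through the center: (h, k ± c).

(-3, -4) and (-3, 6)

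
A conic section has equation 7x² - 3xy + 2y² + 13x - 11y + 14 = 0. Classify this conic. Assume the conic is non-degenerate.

A = 7, B = -3, C = 2.
Discriminant B² − 4AC = (-3)² − 4·7·2 = -47.
B² − 4AC < 0 ⇒ ellipse.

ellipse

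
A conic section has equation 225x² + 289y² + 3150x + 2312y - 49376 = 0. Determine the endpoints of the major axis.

(-24, -4) and (10, -4)

225(x² + 14x) + 289(y² + 8y) = 49376
Completing the square gives 225(x + 7)² + 289(y + 4)² = 49376 + 11025 + 4624 = 65025.
Dividing both sides by 65025: (x + 7)²/289 + (y + 4)²/225 = 1
Ellipse, center (-7, -4), major axis horizontal; a² = 289, b² = 225.
a = 17. Vertices at (h ± a, k).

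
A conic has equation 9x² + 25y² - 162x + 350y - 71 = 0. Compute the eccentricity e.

e = 4/5

Group the x- and y-terms: 9(x² - 18x) + 25(y² + 14y) = 71
Completing the square gives 9(x - 9)² + 25(y + 7)² = 71 + 729 + 1225 = 2025.
Dividing both sides by 2025: (x - 9)²/225 + (y + 7)²/81 = 1
Ellipse, center (9, -7), major axis horizontal; a² = 225, b² = 81.
c² = a² - b² = 144, so c = 12.
e = c/a = 12/15 = 4/5.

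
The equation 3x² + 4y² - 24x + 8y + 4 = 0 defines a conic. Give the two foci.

(2, -1) and (6, -1)

Collect terms: 3(x² - 8x) + 4(y² + 2y) = -4
Complete the square in x and y: 3(x - 4)² + 4(y + 1)² = -4 + 48 + 4 = 48
Dividing both sides by 48: (x - 4)²/16 + (y + 1)²/12 = 1
Ellipse, center (4, -1), major axis horizontal; a² = 16, b² = 12.
c² = a² - b² = 16 - 12 = 4, so c = 2.
Foci lie on the horizontal axis through the center: (h ± c, k).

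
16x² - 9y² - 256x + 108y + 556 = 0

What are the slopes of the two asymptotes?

Group: 16(x² - 16x) -9(y² - 12y) = -556
Complete the square in x and y: 16(x - 8)² -9(y - 6)² = -556 + 1024 - 324 = 144
Dividing both sides by 144: (x - 8)²/9 - (y - 6)²/16 = 1
Hyperbola, center (8, 6), transverse axis horizontal; a² = 9, b² = 16.
For a horizontal hyperbola the asymptotes have slope ±b/a.
Here that is ±4/3.

4/3 and -4/3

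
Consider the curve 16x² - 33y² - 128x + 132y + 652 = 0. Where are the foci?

Collect terms: 16(x² - 8x) -33(y² - 4y) = -652
Complete the square: 16(x - 4)² -33(y - 2)² = -652 + 256 - 132 = -528
Divide through by -528 to get (y - 2)²/16 - (x - 4)²/33 = 1.
Hyperbola, center (4, 2), transverse axis vertical; a² = 16, b² = 33.
c² = a² + b² = 16 + 33 = 49, so c = 7.
Foci lie on the vertical axis through the center: (h, k ± c).

(4, -5) and (4, 9)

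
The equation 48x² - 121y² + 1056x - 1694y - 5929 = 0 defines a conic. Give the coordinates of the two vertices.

48(x² + 22x) -121(y² + 14y) = 5929
48(x + 11)² -121(y + 7)² = 5929 + 5808 - 5929 = 5808
Dividing both sides by 5808: (x + 11)²/121 - (y + 7)²/48 = 1
Hyperbola, center (-11, -7), transverse axis horizontal; a² = 121, b² = 48.
a = 11. Vertices at (h ± a, k).

(-22, -7) and (0, -7)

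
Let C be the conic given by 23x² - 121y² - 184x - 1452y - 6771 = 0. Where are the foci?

(-8, -6) and (16, -6)

Rearranging, 23(x² - 8x) -121(y² + 12y) = 6771.
Complete the square in x and y: 23(x - 4)² -121(y + 6)² = 6771 + 368 - 4356 = 2783
Divide through by 2783 to get (x - 4)²/121 - (y + 6)²/23 = 1.
Hyperbola, center (4, -6), transverse axis horizontal; a² = 121, b² = 23.
c² = a² + b² = 121 + 23 = 144, so c = 12.
Foci lie on the horizontal axis through the center: (h ± c, k).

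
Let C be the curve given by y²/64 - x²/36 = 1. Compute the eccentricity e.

e = 5/4

Center (0, 0). The positive term is the y-term, so the transverse axis is vertical; a² = 64, b² = 36.
c² = a² + b² = 100, so c = 10.
e = c/a = 10/8 = 5/4.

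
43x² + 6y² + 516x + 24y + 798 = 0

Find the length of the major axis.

Group: 43(x² + 12x) + 6(y² + 4y) = -798
Complete the square: 43(x + 6)² + 6(y + 2)² = -798 + 1548 + 24 = 774
Divide by 774: (x + 6)²/18 + (y + 2)²/129 = 1
Ellipse, center (-6, -2), major axis vertical; a² = 129, b² = 18.
a² = 129 so a = √129; the major axis has length 2a = 2√129.

2√129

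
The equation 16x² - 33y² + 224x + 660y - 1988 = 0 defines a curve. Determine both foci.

(-7, 3) and (-7, 17)

16(x² + 14x) -33(y² - 20y) = 1988
Complete the square: 16(x + 7)² -33(y - 10)² = 1988 + 784 - 3300 = -528
Dividing both sides by -528: (y - 10)²/16 - (x + 7)²/33 = 1
Hyperbola, center (-7, 10), transverse axis vertical; a² = 16, b² = 33.
c² = a² + b² = 16 + 33 = 49, so c = 7.
Foci lie on the vertical axis through the center: (h, k ± c).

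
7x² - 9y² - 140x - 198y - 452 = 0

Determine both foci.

(6, -11) and (14, -11)

Group: 7(x² - 20x) -9(y² + 22y) = 452
Completing the square gives 7(x - 10)² -9(y + 11)² = 452 + 700 - 1089 = 63.
Divide through by 63 to get (x - 10)²/9 - (y + 11)²/7 = 1.
Hyperbola, center (10, -11), transverse axis horizontal; a² = 9, b² = 7.
c² = a² + b² = 9 + 7 = 16, so c = 4.
Foci lie on the horizontal axis through the center: (h ± c, k).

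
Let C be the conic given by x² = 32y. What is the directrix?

Vertex (0, 0); 4p = 32 so p = 8. Opens up.
Directrix is the horizontal line y = k − p = 0 − (8) = -8.

y = -8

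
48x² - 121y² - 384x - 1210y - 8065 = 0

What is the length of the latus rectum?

96/11

Group the x- and y-terms: 48(x² - 8x) -121(y² + 10y) = 8065
Completing the square gives 48(x - 4)² -121(y + 5)² = 8065 + 768 - 3025 = 5808.
Divide through by 5808 to get (x - 4)²/121 - (y + 5)²/48 = 1.
Hyperbola, center (4, -5), transverse axis horizontal; a² = 121, b² = 48.
Latus rectum length = 2b²/a = 2·48/11 = 96/11.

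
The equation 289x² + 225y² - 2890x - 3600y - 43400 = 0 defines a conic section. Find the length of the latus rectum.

450/17

Rearranging, 289(x² - 10x) + 225(y² - 16y) = 43400.
Complete the square in x and y: 289(x - 5)² + 225(y - 8)² = 43400 + 7225 + 14400 = 65025
Divide by 65025: (x - 5)²/225 + (y - 8)²/289 = 1
Ellipse, center (5, 8), major axis vertical; a² = 289, b² = 225.
Latus rectum length = 2b²/a = 2·225/17 = 450/17.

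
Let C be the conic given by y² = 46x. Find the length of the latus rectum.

46

Vertex (0, 0); 4p = 46 so p = 23/2. Opens right.
Latus rectum length = |4p| = 46.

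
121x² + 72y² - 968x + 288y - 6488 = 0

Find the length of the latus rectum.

144/11

Group the x- and y-terms: 121(x² - 8x) + 72(y² + 4y) = 6488
121(x - 4)² + 72(y + 2)² = 6488 + 1936 + 288 = 8712
Divide by 8712: (x - 4)²/72 + (y + 2)²/121 = 1
Ellipse, center (4, -2), major axis vertical; a² = 121, b² = 72.
Latus rectum length = 2b²/a = 2·72/11 = 144/11.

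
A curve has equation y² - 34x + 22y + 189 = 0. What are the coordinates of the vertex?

(2, -11)

Only y is squared. Complete the square in y: (y + 11)² = 34(x - 2).
Vertex (2, -11); 4p = 34 so p = 17/2. Opens right.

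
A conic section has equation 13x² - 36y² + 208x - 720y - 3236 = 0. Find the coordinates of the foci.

Group the x- and y-terms: 13(x² + 16x) -36(y² + 20y) = 3236
Complete the square: 13(x + 8)² -36(y + 10)² = 3236 + 832 - 3600 = 468
Divide through by 468 to get (x + 8)²/36 - (y + 10)²/13 = 1.
Hyperbola, center (-8, -10), transverse axis horizontal; a² = 36, b² = 13.
c² = a² + b² = 36 + 13 = 49, so c = 7.
Foci lie on the horizontal axis through the center: (h ± c, k).

(-15, -10) and (-1, -10)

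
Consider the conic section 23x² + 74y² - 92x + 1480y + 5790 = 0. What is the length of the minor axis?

2√23

Group the x- and y-terms: 23(x² - 4x) + 74(y² + 20y) = -5790
23(x - 2)² + 74(y + 10)² = -5790 + 92 + 7400 = 1702
Divide through by 1702 to get (x - 2)²/74 + (y + 10)²/23 = 1.
Ellipse, center (2, -10), major axis horizontal; a² = 74, b² = 23.
b² = 23 so b = √23; the minor axis has length 2b = 2√23.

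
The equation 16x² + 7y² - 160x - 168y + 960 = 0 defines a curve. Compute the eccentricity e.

e = 3/4

Rearranging, 16(x² - 10x) + 7(y² - 24y) = -960.
Completing the square gives 16(x - 5)² + 7(y - 12)² = -960 + 400 + 1008 = 448.
Divide by 448: (x - 5)²/28 + (y - 12)²/64 = 1
Ellipse, center (5, 12), major axis vertical; a² = 64, b² = 28.
c² = a² - b² = 36, so c = 6.
e = c/a = 6/8 = 3/4.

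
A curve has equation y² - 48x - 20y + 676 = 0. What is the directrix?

Only y is squared. Complete the square in y: (y - 10)² = 48(x - 12).
Vertex (12, 10); 4p = 48 so p = 12. Opens right.
Directrix is the vertical line x = h − p = 12 − (12) = 0.

x = 0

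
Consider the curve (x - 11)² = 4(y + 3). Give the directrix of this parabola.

y = -4

Vertex (11, -3); 4p = 4 so p = 1. Opens up.
Directrix is the horizontal line y = k − p = -3 − (1) = -4.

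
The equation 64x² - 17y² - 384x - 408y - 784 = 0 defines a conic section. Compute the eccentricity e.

e = 9/8

Group: 64(x² - 6x) -17(y² + 24y) = 784
64(x - 3)² -17(y + 12)² = 784 + 576 - 2448 = -1088
Divide through by -1088 to get (y + 12)²/64 - (x - 3)²/17 = 1.
Hyperbola, center (3, -12), transverse axis vertical; a² = 64, b² = 17.
c² = a² + b² = 81, so c = 9.
e = c/a = 9/8.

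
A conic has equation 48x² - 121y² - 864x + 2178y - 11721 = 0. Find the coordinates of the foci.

(-4, 9) and (22, 9)

48(x² - 18x) -121(y² - 18y) = 11721
Completing the square gives 48(x - 9)² -121(y - 9)² = 11721 + 3888 - 9801 = 5808.
Divide by 5808: (x - 9)²/121 - (y - 9)²/48 = 1
Hyperbola, center (9, 9), transverse axis horizontal; a² = 121, b² = 48.
c² = a² + b² = 121 + 48 = 169, so c = 13.
Foci lie on the horizontal axis through the center: (h ± c, k).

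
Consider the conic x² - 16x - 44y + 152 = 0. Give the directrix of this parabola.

Only x is squared. Complete the square in x: (x - 8)² = 44(y - 2).
Vertex (8, 2); 4p = 44 so p = 11. Opens up.
Directrix is the horizontal line y = k − p = 2 − (11) = -9.

y = -9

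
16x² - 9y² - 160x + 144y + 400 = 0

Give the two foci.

(5, -2) and (5, 18)

Group: 16(x² - 10x) -9(y² - 16y) = -400
16(x - 5)² -9(y - 8)² = -400 + 400 - 576 = -576
Divide through by -576 to get (y - 8)²/64 - (x - 5)²/36 = 1.
Hyperbola, center (5, 8), transverse axis vertical; a² = 64, b² = 36.
c² = a² + b² = 64 + 36 = 100, so c = 10.
Foci lie on the vertical axis through the center: (h, k ± c).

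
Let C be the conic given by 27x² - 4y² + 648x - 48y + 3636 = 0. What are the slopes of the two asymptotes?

Rearranging, 27(x² + 24x) -4(y² + 12y) = -3636.
27(x + 12)² -4(y + 6)² = -3636 + 3888 - 144 = 108
Divide through by 108 to get (x + 12)²/4 - (y + 6)²/27 = 1.
Hyperbola, center (-12, -6), transverse axis horizontal; a² = 4, b² = 27.
For a horizontal hyperbola the asymptotes have slope ±b/a.
Here that is ±3√3/2.

3√3/2 and -3√3/2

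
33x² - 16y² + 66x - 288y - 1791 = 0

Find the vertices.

(-5, -9) and (3, -9)

Rearranging, 33(x² + 2x) -16(y² + 18y) = 1791.
33(x + 1)² -16(y + 9)² = 1791 + 33 - 1296 = 528
Dividing both sides by 528: (x + 1)²/16 - (y + 9)²/33 = 1
Hyperbola, center (-1, -9), transverse axis horizontal; a² = 16, b² = 33.
a = 4. Vertices at (h ± a, k).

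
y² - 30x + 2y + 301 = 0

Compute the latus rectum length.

30

Only y is squared. Complete the square in y: (y + 1)² = 30(x - 10).
Vertex (10, -1); 4p = 30 so p = 15/2. Opens right.
Latus rectum length = |4p| = 30.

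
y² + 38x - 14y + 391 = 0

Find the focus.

Only y is squared. Complete the square in y: (y - 7)² = -38(x + 9).
Vertex (-9, 7); 4p = -38 so p = -19/2. Opens left.
Focus is p units from the vertex along the axis: (h + p, k).

(-37/2, 7)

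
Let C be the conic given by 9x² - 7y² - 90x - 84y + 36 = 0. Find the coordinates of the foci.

(5, -10) and (5, -2)

Collect terms: 9(x² - 10x) -7(y² + 12y) = -36
Complete the square in x and y: 9(x - 5)² -7(y + 6)² = -36 + 225 - 252 = -63
Dividing both sides by -63: (y + 6)²/9 - (x - 5)²/7 = 1
Hyperbola, center (5, -6), transverse axis vertical; a² = 9, b² = 7.
c² = a² + b² = 9 + 7 = 16, so c = 4.
Foci lie on the vertical axis through the center: (h, k ± c).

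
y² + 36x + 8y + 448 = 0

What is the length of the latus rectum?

Only y is squared. Complete the square in y: (y + 4)² = -36(x + 12).
Vertex (-12, -4); 4p = -36 so p = -9. Opens left.
Latus rectum length = |4p| = 36.

36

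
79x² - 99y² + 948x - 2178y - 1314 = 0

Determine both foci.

Group the x- and y-terms: 79(x² + 12x) -99(y² + 22y) = 1314
Completing the square gives 79(x + 6)² -99(y + 11)² = 1314 + 2844 - 11979 = -7821.
Divide by -7821: (y + 11)²/79 - (x + 6)²/99 = 1
Hyperbola, center (-6, -11), transverse axis vertical; a² = 79, b² = 99.
c² = a² + b² = 79 + 99 = 178, so c = √178.
Foci lie on the vertical axis through the center: (h, k ± c).

(-6, -11 - √178) and (-6, -11 + √178)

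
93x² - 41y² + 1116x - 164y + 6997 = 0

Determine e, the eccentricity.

Rearranging, 93(x² + 12x) -41(y² + 4y) = -6997.
Complete the square: 93(x + 6)² -41(y + 2)² = -6997 + 3348 - 164 = -3813
Dividing both sides by -3813: (y + 2)²/93 - (x + 6)²/41 = 1
Hyperbola, center (-6, -2), transverse axis vertical; a² = 93, b² = 41.
c² = a² + b² = 134, so c = √134.
e = c/a = √134/√93 = √12462/93.

e = √12462/93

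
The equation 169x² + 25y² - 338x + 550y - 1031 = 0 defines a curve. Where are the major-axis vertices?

Group: 169(x² - 2x) + 25(y² + 22y) = 1031
169(x - 1)² + 25(y + 11)² = 1031 + 169 + 3025 = 4225
Divide through by 4225 to get (x - 1)²/25 + (y + 11)²/169 = 1.
Ellipse, center (1, -11), major axis vertical; a² = 169, b² = 25.
a = 13. Vertices at (h, k ± a).

(1, -24) and (1, 2)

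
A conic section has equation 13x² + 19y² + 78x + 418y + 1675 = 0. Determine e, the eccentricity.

e = √114/19

Group the x- and y-terms: 13(x² + 6x) + 19(y² + 22y) = -1675
Completing the square gives 13(x + 3)² + 19(y + 11)² = -1675 + 117 + 2299 = 741.
Divide through by 741 to get (x + 3)²/57 + (y + 11)²/39 = 1.
Ellipse, center (-3, -11), major axis horizontal; a² = 57, b² = 39.
c² = a² - b² = 18, so c = 3√2.
e = c/a = 3√2/√57 = √114/19.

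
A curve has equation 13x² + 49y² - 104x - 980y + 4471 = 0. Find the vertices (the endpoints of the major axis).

Rearranging, 13(x² - 8x) + 49(y² - 20y) = -4471.
Complete the square in x and y: 13(x - 4)² + 49(y - 10)² = -4471 + 208 + 4900 = 637
Divide by 637: (x - 4)²/49 + (y - 10)²/13 = 1
Ellipse, center (4, 10), major axis horizontal; a² = 49, b² = 13.
a = 7. Vertices at (h ± a, k).

(-3, 10) and (11, 10)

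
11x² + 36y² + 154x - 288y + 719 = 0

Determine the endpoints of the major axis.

(-13, 4) and (-1, 4)

Group the x- and y-terms: 11(x² + 14x) + 36(y² - 8y) = -719
11(x + 7)² + 36(y - 4)² = -719 + 539 + 576 = 396
Divide through by 396 to get (x + 7)²/36 + (y - 4)²/11 = 1.
Ellipse, center (-7, 4), major axis horizontal; a² = 36, b² = 11.
a = 6. Vertices at (h ± a, k).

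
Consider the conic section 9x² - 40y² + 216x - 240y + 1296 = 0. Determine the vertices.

(-12, -6) and (-12, 0)

Group the x- and y-terms: 9(x² + 24x) -40(y² + 6y) = -1296
Completing the square gives 9(x + 12)² -40(y + 3)² = -1296 + 1296 - 360 = -360.
Divide through by -360 to get (y + 3)²/9 - (x + 12)²/40 = 1.
Hyperbola, center (-12, -3), transverse axis vertical; a² = 9, b² = 40.
a = 3. Vertices at (h, k ± a).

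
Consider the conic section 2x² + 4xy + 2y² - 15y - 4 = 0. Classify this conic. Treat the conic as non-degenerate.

parabola

A = 2, B = 4, C = 2.
Discriminant B² − 4AC = 4² − 4·2·2 = 0.
B² − 4AC = 0 ⇒ parabola.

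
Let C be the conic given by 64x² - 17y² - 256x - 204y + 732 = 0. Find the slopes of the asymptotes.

Group the x- and y-terms: 64(x² - 4x) -17(y² + 12y) = -732
Complete the square in x and y: 64(x - 2)² -17(y + 6)² = -732 + 256 - 612 = -1088
Divide by -1088: (y + 6)²/64 - (x - 2)²/17 = 1
Hyperbola, center (2, -6), transverse axis vertical; a² = 64, b² = 17.
For a vertical hyperbola the asymptotes have slope ±a/b.
Here that is ±8/√17 = ±8√17/17.

8√17/17 and -8√17/17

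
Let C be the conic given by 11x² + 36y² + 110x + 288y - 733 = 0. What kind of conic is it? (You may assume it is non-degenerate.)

No xy term. Coefficients of x² and y² are A = 11, C = 36.
A and C have the same sign but A ≠ C ⇒ ellipse.

ellipse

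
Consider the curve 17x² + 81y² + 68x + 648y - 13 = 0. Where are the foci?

(-10, -4) and (6, -4)

Collect terms: 17(x² + 4x) + 81(y² + 8y) = 13
Complete the square: 17(x + 2)² + 81(y + 4)² = 13 + 68 + 1296 = 1377
Dividing both sides by 1377: (x + 2)²/81 + (y + 4)²/17 = 1
Ellipse, center (-2, -4), major axis horizontal; a² = 81, b² = 17.
c² = a² - b² = 81 - 17 = 64, so c = 8.
Foci lie on the horizontal axis through the center: (h ± c, k).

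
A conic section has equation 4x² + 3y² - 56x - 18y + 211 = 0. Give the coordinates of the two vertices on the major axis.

Rearranging, 4(x² - 14x) + 3(y² - 6y) = -211.
4(x - 7)² + 3(y - 3)² = -211 + 196 + 27 = 12
Dividing both sides by 12: (x - 7)²/3 + (y - 3)²/4 = 1
Ellipse, center (7, 3), major axis vertical; a² = 4, b² = 3.
a = 2. Vertices at (h, k ± a).

(7, 1) and (7, 5)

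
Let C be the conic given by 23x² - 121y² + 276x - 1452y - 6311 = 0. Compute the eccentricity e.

Collect terms: 23(x² + 12x) -121(y² + 12y) = 6311
Complete the square in x and y: 23(x + 6)² -121(y + 6)² = 6311 + 828 - 4356 = 2783
Divide through by 2783 to get (x + 6)²/121 - (y + 6)²/23 = 1.
Hyperbola, center (-6, -6), transverse axis horizontal; a² = 121, b² = 23.
c² = a² + b² = 144, so c = 12.
e = c/a = 12/11.

e = 12/11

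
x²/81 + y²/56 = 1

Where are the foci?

(-5, 0) and (5, 0)

Center (0, 0). The larger denominator 81 sits under the x-term, so the major axis is horizontal; a² = 81, b² = 56.
c² = a² - b² = 81 - 56 = 25, so c = 5.
Foci lie on the horizontal axis through the center: (h ± c, k).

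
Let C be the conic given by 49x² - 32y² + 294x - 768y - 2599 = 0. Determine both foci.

49(x² + 6x) -32(y² + 24y) = 2599
Complete the square: 49(x + 3)² -32(y + 12)² = 2599 + 441 - 4608 = -1568
Dividing both sides by -1568: (y + 12)²/49 - (x + 3)²/32 = 1
Hyperbola, center (-3, -12), transverse axis vertical; a² = 49, b² = 32.
c² = a² + b² = 49 + 32 = 81, so c = 9.
Foci lie on the vertical axis through the center: (h, k ± c).

(-3, -21) and (-3, -3)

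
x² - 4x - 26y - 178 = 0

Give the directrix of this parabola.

y = -27/2

Only x is squared. Complete the square in x: (x - 2)² = 26(y + 7).
Vertex (2, -7); 4p = 26 so p = 13/2. Opens up.
Directrix is the horizontal line y = k − p = -7 − (13/2) = -27/2.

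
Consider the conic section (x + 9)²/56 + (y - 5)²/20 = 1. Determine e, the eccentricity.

Center (-9, 5). The larger denominator 56 sits under the x-term, so the major axis is horizontal; a² = 56, b² = 20.
c² = a² - b² = 36, so c = 6.
e = c/a = 6/2√14 = 3√14/14.

e = 3√14/14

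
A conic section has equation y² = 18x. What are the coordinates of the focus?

Vertex (0, 0); 4p = 18 so p = 9/2. Opens right.
Focus is p units from the vertex along the axis: (h + p, k).

(9/2, 0)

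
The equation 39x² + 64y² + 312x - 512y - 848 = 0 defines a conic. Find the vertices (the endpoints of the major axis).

39(x² + 8x) + 64(y² - 8y) = 848
Complete the square: 39(x + 4)² + 64(y - 4)² = 848 + 624 + 1024 = 2496
Divide by 2496: (x + 4)²/64 + (y - 4)²/39 = 1
Ellipse, center (-4, 4), major axis horizontal; a² = 64, b² = 39.
a = 8. Vertices at (h ± a, k).

(-12, 4) and (4, 4)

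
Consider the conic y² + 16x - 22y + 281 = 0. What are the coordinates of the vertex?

(-10, 11)

Only y is squared. Complete the square in y: (y - 11)² = -16(x + 10).
Vertex (-10, 11); 4p = -16 so p = -4. Opens left.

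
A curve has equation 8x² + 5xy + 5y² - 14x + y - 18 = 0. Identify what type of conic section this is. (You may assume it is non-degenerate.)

A = 8, B = 5, C = 5.
Discriminant B² − 4AC = 5² − 4·8·5 = -135.
B² − 4AC < 0 ⇒ ellipse.

ellipse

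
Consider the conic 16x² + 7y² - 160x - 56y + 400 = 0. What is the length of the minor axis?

Collect terms: 16(x² - 10x) + 7(y² - 8y) = -400
Complete the square: 16(x - 5)² + 7(y - 4)² = -400 + 400 + 112 = 112
Divide through by 112 to get (x - 5)²/7 + (y - 4)²/16 = 1.
Ellipse, center (5, 4), major axis vertical; a² = 16, b² = 7.
b² = 7 so b = √7; the minor axis has length 2b = 2√7.

2√7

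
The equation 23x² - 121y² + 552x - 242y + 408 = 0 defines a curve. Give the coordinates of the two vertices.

(-23, -1) and (-1, -1)

Rearranging, 23(x² + 24x) -121(y² + 2y) = -408.
Completing the square gives 23(x + 12)² -121(y + 1)² = -408 + 3312 - 121 = 2783.
Dividing both sides by 2783: (x + 12)²/121 - (y + 1)²/23 = 1
Hyperbola, center (-12, -1), transverse axis horizontal; a² = 121, b² = 23.
a = 11. Vertices at (h ± a, k).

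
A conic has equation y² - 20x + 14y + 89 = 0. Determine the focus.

Only y is squared. Complete the square in y: (y + 7)² = 20(x - 2).
Vertex (2, -7); 4p = 20 so p = 5. Opens right.
Focus is p units from the vertex along the axis: (h + p, k).

(7, -7)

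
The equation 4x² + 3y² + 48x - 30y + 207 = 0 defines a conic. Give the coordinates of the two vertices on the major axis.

(-6, 3) and (-6, 7)

Group the x- and y-terms: 4(x² + 12x) + 3(y² - 10y) = -207
Complete the square in x and y: 4(x + 6)² + 3(y - 5)² = -207 + 144 + 75 = 12
Dividing both sides by 12: (x + 6)²/3 + (y - 5)²/4 = 1
Ellipse, center (-6, 5), major axis vertical; a² = 4, b² = 3.
a = 2. Vertices at (h, k ± a).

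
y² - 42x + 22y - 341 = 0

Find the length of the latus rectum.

Only y is squared. Complete the square in y: (y + 11)² = 42(x + 11).
Vertex (-11, -11); 4p = 42 so p = 21/2. Opens right.
Latus rectum length = |4p| = 42.

42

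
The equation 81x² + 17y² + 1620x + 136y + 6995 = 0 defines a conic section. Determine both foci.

Collect terms: 81(x² + 20x) + 17(y² + 8y) = -6995
81(x + 10)² + 17(y + 4)² = -6995 + 8100 + 272 = 1377
Divide by 1377: (x + 10)²/17 + (y + 4)²/81 = 1
Ellipse, center (-10, -4), major axis vertical; a² = 81, b² = 17.
c² = a² - b² = 81 - 17 = 64, so c = 8.
Foci lie on the vertical axis through the center: (h, k ± c).

(-10, -12) and (-10, 4)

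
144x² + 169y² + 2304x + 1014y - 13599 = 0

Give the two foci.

Group: 144(x² + 16x) + 169(y² + 6y) = 13599
144(x + 8)² + 169(y + 3)² = 13599 + 9216 + 1521 = 24336
Divide by 24336: (x + 8)²/169 + (y + 3)²/144 = 1
Ellipse, center (-8, -3), major axis horizontal; a² = 169, b² = 144.
c² = a² - b² = 169 - 144 = 25, so c = 5.
Foci lie on the horizontal axis through the center: (h ± c, k).

(-13, -3) and (-3, -3)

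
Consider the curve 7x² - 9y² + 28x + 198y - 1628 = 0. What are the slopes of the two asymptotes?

√7/3 and -√7/3

Collect terms: 7(x² + 4x) -9(y² - 22y) = 1628
7(x + 2)² -9(y - 11)² = 1628 + 28 - 1089 = 567
Dividing both sides by 567: (x + 2)²/81 - (y - 11)²/63 = 1
Hyperbola, center (-2, 11), transverse axis horizontal; a² = 81, b² = 63.
For a horizontal hyperbola the asymptotes have slope ±b/a.
Here that is ±3√7/9 = ±√7/3.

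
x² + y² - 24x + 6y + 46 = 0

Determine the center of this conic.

Rearranging, (x² - 24x) + (y² + 6y) = -46.
(x - 12)² + (y + 3)² = -46 + 144 + 9 = 107
So (x - 12)² + (y + 3)² = 107.
Circle centered at (12, -3) with r² = 107.

(12, -3)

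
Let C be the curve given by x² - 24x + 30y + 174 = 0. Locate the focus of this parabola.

Only x is squared. Complete the square in x: (x - 12)² = -30(y + 1).
Vertex (12, -1); 4p = -30 so p = -15/2. Opens down.
Focus is p units from the vertex along the axis: (h, k + p).

(12, -17/2)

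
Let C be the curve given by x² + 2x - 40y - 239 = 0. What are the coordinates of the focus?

Only x is squared. Complete the square in x: (x + 1)² = 40(y + 6).
Vertex (-1, -6); 4p = 40 so p = 10. Opens up.
Focus is p units from the vertex along the axis: (h, k + p).

(-1, 4)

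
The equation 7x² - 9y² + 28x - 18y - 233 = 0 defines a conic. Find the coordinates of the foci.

Group the x- and y-terms: 7(x² + 4x) -9(y² + 2y) = 233
Complete the square in x and y: 7(x + 2)² -9(y + 1)² = 233 + 28 - 9 = 252
Divide through by 252 to get (x + 2)²/36 - (y + 1)²/28 = 1.
Hyperbola, center (-2, -1), transverse axis horizontal; a² = 36, b² = 28.
c² = a² + b² = 36 + 28 = 64, so c = 8.
Foci lie on the horizontal axis through the center: (h ± c, k).

(-10, -1) and (6, -1)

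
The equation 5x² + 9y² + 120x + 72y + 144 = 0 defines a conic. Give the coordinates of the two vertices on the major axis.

(-24, -4) and (0, -4)

Group the x- and y-terms: 5(x² + 24x) + 9(y² + 8y) = -144
5(x + 12)² + 9(y + 4)² = -144 + 720 + 144 = 720
Dividing both sides by 720: (x + 12)²/144 + (y + 4)²/80 = 1
Ellipse, center (-12, -4), major axis horizontal; a² = 144, b² = 80.
a = 12. Vertices at (h ± a, k).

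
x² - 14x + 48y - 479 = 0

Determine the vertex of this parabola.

(7, 11)

Only x is squared. Complete the square in x: (x - 7)² = -48(y - 11).
Vertex (7, 11); 4p = -48 so p = -12. Opens down.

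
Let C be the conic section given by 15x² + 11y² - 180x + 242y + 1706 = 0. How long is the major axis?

2√15

Group the x- and y-terms: 15(x² - 12x) + 11(y² + 22y) = -1706
15(x - 6)² + 11(y + 11)² = -1706 + 540 + 1331 = 165
Divide through by 165 to get (x - 6)²/11 + (y + 11)²/15 = 1.
Ellipse, center (6, -11), major axis vertical; a² = 15, b² = 11.
a² = 15 so a = √15; the major axis has length 2a = 2√15.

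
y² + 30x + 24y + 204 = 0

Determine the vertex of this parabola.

Only y is squared. Complete the square in y: (y + 12)² = -30(x + 2).
Vertex (-2, -12); 4p = -30 so p = -15/2. Opens left.

(-2, -12)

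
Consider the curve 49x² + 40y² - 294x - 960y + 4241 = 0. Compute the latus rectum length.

Collect terms: 49(x² - 6x) + 40(y² - 24y) = -4241
Completing the square gives 49(x - 3)² + 40(y - 12)² = -4241 + 441 + 5760 = 1960.
Dividing both sides by 1960: (x - 3)²/40 + (y - 12)²/49 = 1
Ellipse, center (3, 12), major axis vertical; a² = 49, b² = 40.
Latus rectum length = 2b²/a = 2·40/7 = 80/7.

80/7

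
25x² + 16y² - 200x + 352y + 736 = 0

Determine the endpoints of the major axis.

(4, -21) and (4, -1)

Rearranging, 25(x² - 8x) + 16(y² + 22y) = -736.
Completing the square gives 25(x - 4)² + 16(y + 11)² = -736 + 400 + 1936 = 1600.
Divide through by 1600 to get (x - 4)²/64 + (y + 11)²/100 = 1.
Ellipse, center (4, -11), major axis vertical; a² = 100, b² = 64.
a = 10. Vertices at (h, k ± a).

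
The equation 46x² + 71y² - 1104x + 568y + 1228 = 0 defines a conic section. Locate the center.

Collect terms: 46(x² - 24x) + 71(y² + 8y) = -1228
Completing the square gives 46(x - 12)² + 71(y + 4)² = -1228 + 6624 + 1136 = 6532.
Divide by 6532: (x - 12)²/142 + (y + 4)²/92 = 1
Ellipse with center (12, -4).

(12, -4)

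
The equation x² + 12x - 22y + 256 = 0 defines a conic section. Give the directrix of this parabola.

y = 9/2

Only x is squared. Complete the square in x: (x + 6)² = 22(y - 10).
Vertex (-6, 10); 4p = 22 so p = 11/2. Opens up.
Directrix is the horizontal line y = k − p = 10 − (11/2) = 9/2.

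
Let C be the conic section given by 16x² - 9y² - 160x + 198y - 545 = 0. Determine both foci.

(5, 6) and (5, 16)

Rearranging, 16(x² - 10x) -9(y² - 22y) = 545.
16(x - 5)² -9(y - 11)² = 545 + 400 - 1089 = -144
Divide by -144: (y - 11)²/16 - (x - 5)²/9 = 1
Hyperbola, center (5, 11), transverse axis vertical; a² = 16, b² = 9.
c² = a² + b² = 16 + 9 = 25, so c = 5.
Foci lie on the vertical axis through the center: (h, k ± c).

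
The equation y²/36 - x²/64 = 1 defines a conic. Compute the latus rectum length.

64/3

Center (0, 0). The positive term is the y-term, so the transverse axis is vertical; a² = 36, b² = 64.
Latus rectum length = 2b²/a = 2·64/6 = 64/3.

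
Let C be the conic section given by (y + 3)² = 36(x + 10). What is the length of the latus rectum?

Vertex (-10, -3); 4p = 36 so p = 9. Opens right.
Latus rectum length = |4p| = 36.

36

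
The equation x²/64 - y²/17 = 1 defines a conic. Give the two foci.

Center (0, 0). The positive term is the x-term, so the transverse axis is horizontal; a² = 64, b² = 17.
c² = a² + b² = 64 + 17 = 81, so c = 9.
Foci lie on the horizontal axis through the center: (h ± c, k).

(-9, 0) and (9, 0)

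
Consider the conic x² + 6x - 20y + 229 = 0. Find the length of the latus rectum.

Only x is squared. Complete the square in x: (x + 3)² = 20(y - 11).
Vertex (-3, 11); 4p = 20 so p = 5. Opens up.
Latus rectum length = |4p| = 20.

20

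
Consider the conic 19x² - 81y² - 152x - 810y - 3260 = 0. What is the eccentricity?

Group the x- and y-terms: 19(x² - 8x) -81(y² + 10y) = 3260
Complete the square: 19(x - 4)² -81(y + 5)² = 3260 + 304 - 2025 = 1539
Dividing both sides by 1539: (x - 4)²/81 - (y + 5)²/19 = 1
Hyperbola, center (4, -5), transverse axis horizontal; a² = 81, b² = 19.
c² = a² + b² = 100, so c = 10.
e = c/a = 10/9.

e = 10/9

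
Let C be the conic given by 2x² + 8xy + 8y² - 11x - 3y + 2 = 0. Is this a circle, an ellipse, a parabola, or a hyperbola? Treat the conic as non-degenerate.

A = 2, B = 8, C = 8.
Discriminant B² − 4AC = 8² − 4·2·8 = 0.
B² − 4AC = 0 ⇒ parabola.

parabola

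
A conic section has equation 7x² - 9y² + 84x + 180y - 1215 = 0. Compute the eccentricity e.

Collect terms: 7(x² + 12x) -9(y² - 20y) = 1215
Complete the square in x and y: 7(x + 6)² -9(y - 10)² = 1215 + 252 - 900 = 567
Divide by 567: (x + 6)²/81 - (y - 10)²/63 = 1
Hyperbola, center (-6, 10), transverse axis horizontal; a² = 81, b² = 63.
c² = a² + b² = 144, so c = 12.
e = c/a = 12/9 = 4/3.

e = 4/3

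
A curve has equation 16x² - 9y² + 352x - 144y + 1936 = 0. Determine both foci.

16(x² + 22x) -9(y² + 16y) = -1936
Complete the square: 16(x + 11)² -9(y + 8)² = -1936 + 1936 - 576 = -576
Divide by -576: (y + 8)²/64 - (x + 11)²/36 = 1
Hyperbola, center (-11, -8), transverse axis vertical; a² = 64, b² = 36.
c² = a² + b² = 64 + 36 = 100, so c = 10.
Foci lie on the vertical axis through the center: (h, k ± c).

(-11, -18) and (-11, 2)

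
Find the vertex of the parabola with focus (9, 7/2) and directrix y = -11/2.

(9, -1)

The vertex is the midpoint between the focus and the directrix along the axis of symmetry.
Axis is vertical (directrix is horizontal). Vertex y-coordinate = (7/2 + (-11/2))/2 = -1; x-coordinate = 9.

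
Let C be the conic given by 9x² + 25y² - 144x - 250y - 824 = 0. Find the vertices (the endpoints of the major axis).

Rearranging, 9(x² - 16x) + 25(y² - 10y) = 824.
Complete the square: 9(x - 8)² + 25(y - 5)² = 824 + 576 + 625 = 2025
Dividing both sides by 2025: (x - 8)²/225 + (y - 5)²/81 = 1
Ellipse, center (8, 5), major axis horizontal; a² = 225, b² = 81.
a = 15. Vertices at (h ± a, k).

(-7, 5) and (23, 5)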